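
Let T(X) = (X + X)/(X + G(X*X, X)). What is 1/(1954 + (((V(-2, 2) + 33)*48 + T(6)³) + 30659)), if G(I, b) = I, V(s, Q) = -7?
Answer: 343/11614331 ≈ 2.9532e-5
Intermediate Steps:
T(X) = 2*X/(X + X²) (T(X) = (X + X)/(X + X*X) = (2*X)/(X + X²) = 2*X/(X + X²))
1/(1954 + (((V(-2, 2) + 33)*48 + T(6)³) + 30659)) = 1/(1954 + (((-7 + 33)*48 + (2/(1 + 6))³) + 30659)) = 1/(1954 + ((26*48 + (2/7)³) + 30659)) = 1/(1954 + ((1248 + (2*(⅐))³) + 30659)) = 1/(1954 + ((1248 + (2/7)³) + 30659)) = 1/(1954 + ((1248 + 8/343) + 30659)) = 1/(1954 + (428072/343 + 30659)) = 1/(1954 + 10944109/343) = 1/(11614331/343) = 343/11614331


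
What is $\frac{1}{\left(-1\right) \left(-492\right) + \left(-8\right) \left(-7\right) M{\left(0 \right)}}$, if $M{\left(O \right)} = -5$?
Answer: $\frac{1}{212} \approx 0.004717$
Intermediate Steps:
$\frac{1}{\left(-1\right) \left(-492\right) + \left(-8\right) \left(-7\right) M{\left(0 \right)}} = \frac{1}{\left(-1\right) \left(-492\right) + \left(-8\right) \left(-7\right) \left(-5\right)} = \frac{1}{492 + 56 \left(-5\right)} = \frac{1}{492 - 280} = \frac{1}{212}$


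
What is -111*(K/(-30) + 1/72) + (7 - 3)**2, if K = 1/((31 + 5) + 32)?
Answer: 14803/1020 ≈ 14.513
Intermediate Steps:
K = 1/68 (K = 1/(36 + 32) = 1/68 ≈ 0.014706)
-111*(K/(-30) + 1/72) + (7 - 3)**2 = -111*((1/68)/(-30) + 1/72) + (7 - 3)**2 = -111*((1/68)*(-1/30) + 1*(1/72)) + 4**2 = -111*(-1/2040 + 1/72) + 16 = -111*41/3060 + 16 = -1517/1020 + 16 = 14803/1020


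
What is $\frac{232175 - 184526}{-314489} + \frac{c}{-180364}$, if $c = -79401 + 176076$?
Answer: $- \frac{5571055473}{8103213428} \approx -0.68751$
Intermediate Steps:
$c = 96675$
$\frac{232175 - 184526}{-314489} + \frac{c}{-180364} = \frac{232175 - 184526}{-314489} + \frac{96675}{-180364} = 47649 \left(- \frac{1}{314489}\right) + 96675 \left(- \frac{1}{180364}\right) = - \frac{6807}{44927} - \frac{96675}{180364} = - \frac{5571055473}{8103213428}$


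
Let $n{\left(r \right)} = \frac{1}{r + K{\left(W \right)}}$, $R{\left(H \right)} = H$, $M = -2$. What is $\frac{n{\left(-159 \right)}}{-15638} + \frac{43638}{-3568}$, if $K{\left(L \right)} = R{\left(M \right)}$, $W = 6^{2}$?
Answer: $- \frac{27467043629}{2245804456} \approx -12.23$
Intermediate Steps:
$W = 36$
$K{\left(L \right)} = -2$
$n{\left(r \right)} = \frac{1}{-2 + r}$ ($n{\left(r \right)} = \frac{1}{r - 2} = \frac{1}{-2 + r}$)
$\frac{n{\left(-159 \right)}}{-15638} + \frac{43638}{-3568} = \frac{1}{\left(-2 - 159\right) \left(-15638\right)} + \frac{43638}{-3568} = \frac{1}{-161} \left(- \frac{1}{15638}\right) + 43638 \left(- \frac{1}{3568}\right) = \left(- \frac{1}{161}\right) \left(- \frac{1}{15638}\right) - \frac{21819}{1784} = \frac{1}{2517718} - \frac{21819}{1784} = - \frac{27467043629}{2245804456}$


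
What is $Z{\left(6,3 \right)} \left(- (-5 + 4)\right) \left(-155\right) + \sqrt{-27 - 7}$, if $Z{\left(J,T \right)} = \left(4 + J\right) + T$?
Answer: $-2015 + i \sqrt{34} \approx -2015.0 + 5.831 i$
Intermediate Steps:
$Z{\left(J,T \right)} = 4 + J + T$
$Z{\left(6,3 \right)} \left(- (-5 + 4)\right) \left(-155\right) + \sqrt{-27 - 7} = \left(4 + 6 + 3\right) \left(- (-5 + 4)\right) \left(-155\right) + \sqrt{-27 - 7} = 13 \left(\left(-1\right) \left(-1\right)\right) \left(-155\right) + \sqrt{-27 - 7} = 13 \cdot 1 \left(-155\right) + \sqrt{-27 - 7} = 13 \left(-155\right) + \sqrt{-34} = -2015 + i \sqrt{34}$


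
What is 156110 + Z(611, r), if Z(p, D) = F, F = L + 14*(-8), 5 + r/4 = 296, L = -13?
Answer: 155985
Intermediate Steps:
r = 1164 (r = -20 + 4*296 = -20 + 1184 = 1164)
F = -125 (F = -13 + 14*(-8) = -13 - 112 = -125)
Z(p, D) = -125
156110 + Z(611, r) = 156110 - 125 = 155985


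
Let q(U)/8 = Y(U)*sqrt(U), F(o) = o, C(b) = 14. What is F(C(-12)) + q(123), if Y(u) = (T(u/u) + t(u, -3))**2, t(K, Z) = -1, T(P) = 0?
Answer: 14 + 8*sqrt(123) ≈ 102.72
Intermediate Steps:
Y(u) = 1 (Y(u) = (0 - 1)**2 = (-1)**2 = 1)
q(U) = 8*sqrt(U) (q(U) = 8*(1*sqrt(U)) = 8*sqrt(U))
F(C(-12)) + q(123) = 14 + 8*sqrt(123)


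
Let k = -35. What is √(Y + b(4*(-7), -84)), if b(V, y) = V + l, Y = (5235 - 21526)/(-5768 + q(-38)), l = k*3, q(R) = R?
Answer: I*√4388796042/5806 ≈ 11.41*I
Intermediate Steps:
l = -105 (l = -35*3 = -105)
Y = 16291/5806 (Y = (5235 - 21526)/(-5768 - 38) = -16291/(-5806) = -16291*(-1/5806) = 16291/5806 ≈ 2.8059)
b(V, y) = -105 + V (b(V, y) = V - 105 = -105 + V)
√(Y + b(4*(-7), -84)) = √(16291/5806 + (-105 + 4*(-7))) = √(16291/5806 + (-105 - 28)) = √(16291/5806 - 133) = √(-755907/5806) = I*√4388796042/5806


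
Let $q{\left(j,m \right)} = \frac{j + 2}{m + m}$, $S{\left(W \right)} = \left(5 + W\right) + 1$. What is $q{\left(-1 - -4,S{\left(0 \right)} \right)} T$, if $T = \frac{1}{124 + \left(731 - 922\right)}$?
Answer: $- \frac{5}{804} \approx -0.0062189$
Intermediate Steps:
$S{\left(W \right)} = 6 + W$
$q{\left(j,m \right)} = \frac{2 + j}{2 m}$
$T = - \frac{1}{67}$ ($T = \frac{1}{124 + \left(731 - 922\right)} = \frac{1}{124 - 191} = \frac{1}{-67} = - \frac{1}{67} \approx -0.014925$)
$q{\left(-1 - -4,S{\left(0 \right)} \right)} T = \frac{2 - -3}{2 \left(6 + 0\right)} \left(- \frac{1}{67}\right) = \frac{2 + \left(-1 + 4\right)}{2 \cdot 6} \left(- \frac{1}{67}\right) = \frac{1}{2} \cdot \frac{1}{6} \left(2 + 3\right) \left(- \frac{1}{67}\right) = \frac{1}{2} \cdot \frac{1}{6} \cdot 5 \left(- \frac{1}{67}\right) = \frac{5}{12} \left(- \frac{1}{67}\right) = - \frac{5}{804}$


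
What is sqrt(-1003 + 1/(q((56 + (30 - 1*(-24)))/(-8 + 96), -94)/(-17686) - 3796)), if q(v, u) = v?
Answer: I*sqrt(72332369935884990699)/268544229 ≈ 31.67*I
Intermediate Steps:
sqrt(-1003 + 1/(q((56 + (30 - 1*(-24)))/(-8 + 96), -94)/(-17686) - 3796)) = sqrt(-1003 + 1/(((56 + (30 - 1*(-24)))/(-8 + 96))/(-17686) - 3796)) = sqrt(-1003 + 1/(((56 + (30 + 24))/88)*(-1/17686) - 3796)) = sqrt(-1003 + 1/(((56 + 54)*(1/88))*(-1/17686) - 3796)) = sqrt(-1003 + 1/((110*(1/88))*(-1/17686) - 3796)) = sqrt(-1003 + 1/((5/4)*(-1/17686) - 3796)) = sqrt(-1003 + 1/(-5/70744 - 3796)) = sqrt(-1003 + 1/(-268544229/70744)) = sqrt(-1003 - 70744/268544229) = sqrt(-269349932431/268544229) = I*sqrt(72332369935884990699)/268544229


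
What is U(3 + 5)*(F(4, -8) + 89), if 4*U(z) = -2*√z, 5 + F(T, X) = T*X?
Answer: -52*√2 ≈ -73.539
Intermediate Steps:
F(T, X) = -5 + T*X
U(z) = -√z/2 (U(z) = (-2*√z)/4 = -√z/2)
U(3 + 5)*(F(4, -8) + 89) = (-√(3 + 5)/2)*((-5 + 4*(-8)) + 89) = (-√2)*((-5 - 32) + 89) = (-√2)*(-37 + 89) = -√2*52 = -52*√2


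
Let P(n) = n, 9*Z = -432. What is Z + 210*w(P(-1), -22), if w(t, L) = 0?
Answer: -48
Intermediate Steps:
Z = -48 (Z = (1/9)*(-432) = -48)
Z + 210*w(P(-1), -22) = -48 + 210*0 = -48 + 0 = -48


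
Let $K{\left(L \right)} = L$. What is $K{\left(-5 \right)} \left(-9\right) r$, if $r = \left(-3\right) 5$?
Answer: $-675$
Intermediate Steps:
$r = -15$
$K{\left(-5 \right)} \left(-9\right) r = \left(-5\right) \left(-9\right) \left(-15\right) = 45 \left(-15\right) = -675$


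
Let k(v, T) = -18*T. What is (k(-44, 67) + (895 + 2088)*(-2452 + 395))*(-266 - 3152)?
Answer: 20977076066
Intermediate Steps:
(k(-44, 67) + (895 + 2088)*(-2452 + 395))*(-266 - 3152) = (-18*67 + (895 + 2088)*(-2452 + 395))*(-266 - 3152) = (-1206 + 2983*(-2057))*(-3418) = (-1206 - 6136031)*(-3418) = -6137237*(-3418) = 20977076066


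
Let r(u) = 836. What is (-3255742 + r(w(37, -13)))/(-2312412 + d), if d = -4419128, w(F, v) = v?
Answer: 1627453/3365770 ≈ 0.48353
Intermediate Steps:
(-3255742 + r(w(37, -13)))/(-2312412 + d) = (-3255742 + 836)/(-2312412 - 4419128) = -3254906/(-6731540) = -3254906*(-1/6731540) = 1627453/3365770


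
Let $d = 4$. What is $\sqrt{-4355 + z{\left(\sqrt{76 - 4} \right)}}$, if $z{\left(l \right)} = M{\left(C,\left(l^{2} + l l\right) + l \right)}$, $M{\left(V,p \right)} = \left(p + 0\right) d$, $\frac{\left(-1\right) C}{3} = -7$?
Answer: $\sqrt{-3779 + 24 \sqrt{2}} \approx 61.197 i$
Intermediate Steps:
$C = 21$ ($C = \left(-3\right) \left(-7\right) = 21$)
$M{\left(V,p \right)} = 4 p$ ($M{\left(V,p \right)} = \left(p + 0\right) 4 = p 4 = 4 p$)
$z{\left(l \right)} = 4 l + 8 l^{2}$ ($z{\left(l \right)} = 4 \left(\left(l^{2} + l l\right) + l\right) = 4 \left(\left(l^{2} + l^{2}\right) + l\right) = 4 \left(2 l^{2} + l\right) = 4 \left(l + 2 l^{2}\right) = 4 l + 8 l^{2}$)
$\sqrt{-4355 + z{\left(\sqrt{76 - 4} \right)}} = \sqrt{-4355 + 4 \sqrt{76 - 4} \left(1 + 2 \sqrt{76 - 4}\right)} = \sqrt{-4355 + 4 \sqrt{72} \left(1 + 2 \sqrt{72}\right)} = \sqrt{-4355 + 4 \cdot 6 \sqrt{2} \left(1 + 2 \cdot 6 \sqrt{2}\right)} = \sqrt{-4355 + 4 \cdot 6 \sqrt{2} \left(1 + 12 \sqrt{2}\right)} = \sqrt{-4355 + 24 \sqrt{2} \left(1 + 12 \sqrt{2}\right)}$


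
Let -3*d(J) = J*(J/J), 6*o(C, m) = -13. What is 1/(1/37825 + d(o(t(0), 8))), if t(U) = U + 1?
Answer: 680850/491743 ≈ 1.3846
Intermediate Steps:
t(U) = 1 + U
o(C, m) = -13/6 (o(C, m) = (⅙)*(-13) = -13/6)
d(J) = -J/3 (d(J) = -J*J/J/3 = -J/3)
1/(1/37825 + d(o(t(0), 8))) = 1/(1/37825 - ⅓*(-13/6)) = 1/(1/37825 + 13/18) = 1/(491743/680850) = 680850/491743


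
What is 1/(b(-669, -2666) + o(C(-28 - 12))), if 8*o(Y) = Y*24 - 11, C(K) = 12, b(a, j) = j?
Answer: -8/21051 ≈ -0.00038003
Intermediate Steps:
o(Y) = -11/8 + 3*Y (o(Y) = (Y*24 - 11)/8 = (24*Y - 11)/8 = (-11 + 24*Y)/8 = -11/8 + 3*Y)
1/(b(-669, -2666) + o(C(-28 - 12))) = 1/(-2666 + (-11/8 + 3*12)) = 1/(-2666 + (-11/8 + 36)) = 1/(-2666 + 277/8) = 1/(-21051/8) = -8/21051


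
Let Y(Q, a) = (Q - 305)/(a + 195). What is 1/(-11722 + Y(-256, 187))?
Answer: -382/4478365 ≈ -8.5299e-5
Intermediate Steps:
Y(Q, a) = (-305 + Q)/(195 + a)
1/(-11722 + Y(-256, 187)) = 1/(-11722 + (-305 - 256)/(195 + 187)) = 1/(-11722 - 561/382) = 1/(-4478365/382) = -382/4478365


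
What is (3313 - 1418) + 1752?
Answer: 3647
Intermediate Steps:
(3313 - 1418) + 1752 = 1895 + 1752 = 3647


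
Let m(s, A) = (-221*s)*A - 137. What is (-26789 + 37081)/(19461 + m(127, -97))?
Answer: 10292/2741823 ≈ 0.0037537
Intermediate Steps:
m(s, A) = -137 - 221*A*s (m(s, A) = -221*A*s - 137 = -137 - 221*A*s)
(-26789 + 37081)/(19461 + m(127, -97)) = (-26789 + 37081)/(19461 + (-137 - 221*(-97)*127)) = 10292/(19461 + (-137 + 2722499)) = 10292/(19461 + 2722362) = 10292/2741823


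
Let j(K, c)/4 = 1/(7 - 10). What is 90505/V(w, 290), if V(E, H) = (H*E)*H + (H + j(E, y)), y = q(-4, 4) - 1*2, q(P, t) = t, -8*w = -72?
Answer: 271515/2271566 ≈ 0.11953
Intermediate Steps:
w = 9 (w = -⅛*(-72) = 9)
y = 2 (y = 4 - 1*2 = 4 - 2 = 2)
j(K, c) = -4/3 (j(K, c) = 4/(7 - 10) = 4/(-3) = 4*(-⅓) = -4/3)
V(E, H) = -4/3 + H + E*H² (V(E, H) = (H*E)*H + (H - 4/3) = (E*H)*H + (-4/3 + H) = E*H² + (-4/3 + H) = -4/3 + H + E*H²)
90505/V(w, 290) = 90505/(-4/3 + 290 + 9*290²) = 90505/(-4/3 + 290 + 9*84100) = 90505/(-4/3 + 290 + 756900) = 90505/(2271566/3) = 90505*(3/2271566) = 271515/2271566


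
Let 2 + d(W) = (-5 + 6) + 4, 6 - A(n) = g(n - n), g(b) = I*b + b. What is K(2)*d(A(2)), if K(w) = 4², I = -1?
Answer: 48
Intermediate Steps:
g(b) = 0 (g(b) = -b + b = 0)
A(n) = 6 (A(n) = 6 - 1*0 = 6 + 0 = 6)
d(W) = 3 (d(W) = -2 + ((-5 + 6) + 4) = -2 + (1 + 4) = -2 + 5 = 3)
K(w) = 16
K(2)*d(A(2)) = 16*3 = 48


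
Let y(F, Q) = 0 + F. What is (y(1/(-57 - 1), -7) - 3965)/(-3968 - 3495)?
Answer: 229971/432854 ≈ 0.53129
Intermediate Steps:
y(F, Q) = F
(y(1/(-57 - 1), -7) - 3965)/(-3968 - 3495) = (1/(-57 - 1) - 3965)/(-3968 - 3495) = (1/(-58) - 3965)/(-7463) = (-1/58 - 3965)*(-1/7463) = -229971/58*(-1/7463) = 229971/432854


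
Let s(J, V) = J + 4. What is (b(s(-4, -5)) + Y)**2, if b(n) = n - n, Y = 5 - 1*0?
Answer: 25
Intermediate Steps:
s(J, V) = 4 + J
Y = 5 (Y = 5 + 0 = 5)
b(n) = 0
(b(s(-4, -5)) + Y)**2 = (0 + 5)**2 = 5**2 = 25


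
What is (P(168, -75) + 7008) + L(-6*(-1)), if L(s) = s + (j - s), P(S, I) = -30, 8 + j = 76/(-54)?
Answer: 188152/27 ≈ 6968.6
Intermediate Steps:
j = -254/27 (j = -8 + 76/(-54) = -8 + 76*(-1/54) = -8 - 38/27 = -254/27 ≈ -9.4074)
L(s) = -254/27 (L(s) = s + (-254/27 - s) = -254/27)
(P(168, -75) + 7008) + L(-6*(-1)) = (-30 + 7008) - 254/27 = 6978 - 254/27 = 188152/27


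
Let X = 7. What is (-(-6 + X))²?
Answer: 1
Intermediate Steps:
(-(-6 + X))² = (-(-6 + 7))² = (-1*1)² = (-1)² = 1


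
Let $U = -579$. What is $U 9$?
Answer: $-5211$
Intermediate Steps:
$U 9 = \left(-579\right) 9 = -5211$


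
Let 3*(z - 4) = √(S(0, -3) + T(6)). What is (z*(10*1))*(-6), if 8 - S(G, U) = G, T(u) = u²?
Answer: -240 - 40*√11 ≈ -372.67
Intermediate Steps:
S(G, U) = 8 - G
z = 4 + 2*√11/3 (z = 4 + √((8 - 1*0) + 6²)/3 = 4 + √((8 + 0) + 36)/3 = 4 + √(8 + 36)/3 = 4 + √44/3 = 4 + (2*√11)/3 = 4 + 2*√11/3 ≈ 6.2111)
(z*(10*1))*(-6) = ((4 + 2*√11/3)*(10*1))*(-6) = ((4 + 2*√11/3)*10)*(-6) = (40 + 20*√11/3)*(-6) = -240 - 40*√11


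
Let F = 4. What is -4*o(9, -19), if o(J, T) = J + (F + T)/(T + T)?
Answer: -714/19 ≈ -37.579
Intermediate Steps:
o(J, T) = J + (4 + T)/(2*T) (o(J, T) = J + (4 + T)/(T + T) = J + (4 + T)/((2*T)) = J + (4 + T)*(1/(2*T)) = J + (4 + T)/(2*T))
-4*o(9, -19) = -4*(1/2 + 9 + 2/(-19)) = -4*(1/2 + 9 + 2*(-1/19)) = -4*(1/2 + 9 - 2/19) = -4*357/38 = -714/19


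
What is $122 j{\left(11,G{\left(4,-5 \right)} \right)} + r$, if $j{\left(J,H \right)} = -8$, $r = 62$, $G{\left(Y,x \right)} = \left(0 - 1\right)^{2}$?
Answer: $-914$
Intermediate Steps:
$G{\left(Y,x \right)} = 1$ ($G{\left(Y,x \right)} = \left(-1\right)^{2} = 1$)
$122 j{\left(11,G{\left(4,-5 \right)} \right)} + r = 122 \left(-8\right) + 62 = -976 + 62 = -914$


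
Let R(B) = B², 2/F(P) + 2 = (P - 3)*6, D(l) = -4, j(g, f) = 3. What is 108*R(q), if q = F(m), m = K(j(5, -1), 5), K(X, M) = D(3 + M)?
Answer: 27/121 ≈ 0.22314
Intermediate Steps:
K(X, M) = -4
m = -4
F(P) = 2/(-20 + 6*P) (F(P) = 2/(-2 + (P - 3)*6) = 2/(-2 + (-3 + P)*6) = 2/(-2 + (-18 + 6*P)) = 2/(-20 + 6*P))
q = -1/22 (q = 1/(-10 + 3*(-4)) = 1/(-10 - 12) = 1/(-22) = -1/22 ≈ -0.045455)
108*R(q) = 108*(-1/22)² = 108*(1/484) = 27/121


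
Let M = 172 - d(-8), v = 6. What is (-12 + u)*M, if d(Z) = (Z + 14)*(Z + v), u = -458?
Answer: -86480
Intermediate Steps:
d(Z) = (6 + Z)*(14 + Z) (d(Z) = (Z + 14)*(Z + 6) = (14 + Z)*(6 + Z) = (6 + Z)*(14 + Z))
M = 184 (M = 172 - (84 + (-8)**2 + 20*(-8)) = 172 - (84 + 64 - 160) = 172 - 1*(-12) = 172 + 12 = 184)
(-12 + u)*M = (-12 - 458)*184 = -470*184 = -86480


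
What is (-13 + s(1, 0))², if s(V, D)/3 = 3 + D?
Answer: 16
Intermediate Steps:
s(V, D) = 9 + 3*D (s(V, D) = 3*(3 + D) = 9 + 3*D)
(-13 + s(1, 0))² = (-13 + (9 + 3*0))² = (-13 + (9 + 0))² = (-13 + 9)² = (-4)² = 16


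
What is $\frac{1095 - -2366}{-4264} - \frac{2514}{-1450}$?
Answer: $\frac{2850623}{3091400} \approx 0.92211$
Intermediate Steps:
$\frac{1095 - -2366}{-4264} - \frac{2514}{-1450} = \left(1095 + 2366\right) \left(- \frac{1}{4264}\right) - - \frac{1257}{725} = 3461 \left(- \frac{1}{4264}\right) + \frac{1257}{725} = - \frac{3461}{4264} + \frac{1257}{725} = \frac{2850623}{3091400}$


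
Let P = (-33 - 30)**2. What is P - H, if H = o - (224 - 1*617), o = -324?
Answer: 3900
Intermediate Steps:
P = 3969 (P = (-63)**2 = 3969)
H = 69 (H = -324 - (224 - 1*617) = -324 - (224 - 617) = -324 - 1*(-393) = -324 + 393 = 69)
P - H = 3969 - 1*69 = 3969 - 69 = 3900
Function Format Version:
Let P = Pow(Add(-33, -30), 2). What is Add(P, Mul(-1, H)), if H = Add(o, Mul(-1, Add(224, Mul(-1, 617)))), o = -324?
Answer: 3900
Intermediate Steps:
P = 3969 (P = Pow(-63, 2) = 3969)
H = 69 (H = Add(-324, Mul(-1, Add(224, Mul(-1, 617)))) = Add(-324, Mul(-1, Add(224, -617))) = Add(-324, Mul(-1, -393)) = Add(-324, 393) = 69)
Add(P, Mul(-1, H)) = Add(3969, Mul(-1, 69)) = Add(3969, -69) = 3900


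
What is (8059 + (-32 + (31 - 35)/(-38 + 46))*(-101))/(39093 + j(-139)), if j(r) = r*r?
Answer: 22683/116828 ≈ 0.19416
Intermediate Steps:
j(r) = r²
(8059 + (-32 + (31 - 35)/(-38 + 46))*(-101))/(39093 + j(-139)) = (8059 + (-32 + (31 - 35)/(-38 + 46))*(-101))/(39093 + (-139)²) = (8059 + (-32 - 4/8)*(-101))/(39093 + 19321) = (8059 + (-32 - 4*⅛)*(-101))/58414 = (8059 + (-32 - ½)*(-101))*(1/58414) = (8059 - 65/2*(-101))*(1/58414) = (8059 + 6565/2)*(1/58414) = (22683/2)*(1/58414) = 22683/116828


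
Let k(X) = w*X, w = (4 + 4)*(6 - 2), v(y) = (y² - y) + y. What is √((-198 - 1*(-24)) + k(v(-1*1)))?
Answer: I*√142 ≈ 11.916*I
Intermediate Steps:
v(y) = y²
w = 32 (w = 8*4 = 32)
k(X) = 32*X
√((-198 - 1*(-24)) + k(v(-1*1))) = √((-198 - 1*(-24)) + 32*(-1*1)²) = √((-198 + 24) + 32*(-1)²) = √(-174 + 32*1) = √(-174 + 32) = √(-142) = I*√142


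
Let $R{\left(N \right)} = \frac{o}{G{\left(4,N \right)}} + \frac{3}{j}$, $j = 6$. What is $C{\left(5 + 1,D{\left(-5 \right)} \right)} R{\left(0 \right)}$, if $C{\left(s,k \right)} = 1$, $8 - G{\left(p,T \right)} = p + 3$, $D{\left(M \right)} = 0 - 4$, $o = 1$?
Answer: $\frac{3}{2} \approx 1.5$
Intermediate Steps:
$D{\left(M \right)} = -4$ ($D{\left(M \right)} = 0 - 4 = -4$)
$G{\left(p,T \right)} = 5 - p$ ($G{\left(p,T \right)} = 8 - \left(p + 3\right) = 8 - \left(3 + p\right) = 5 - p$)
$R{\left(N \right)} = \frac{3}{2}$ ($R{\left(N \right)} = 1 \frac{1}{5 - 4} + \frac{3}{6} = 1 \frac{1}{5 - 4} + 3 \cdot \frac{1}{6} = 1 \cdot 1^{-1} + \frac{1}{2} = 1 \cdot 1 + \frac{1}{2} = 1 + \frac{1}{2} = \frac{3}{2}$)
$C{\left(5 + 1,D{\left(-5 \right)} \right)} R{\left(0 \right)} = 1 \cdot \frac{3}{2} = \frac{3}{2}$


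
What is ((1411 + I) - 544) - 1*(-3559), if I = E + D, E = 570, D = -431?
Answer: 4565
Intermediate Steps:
I = 139 (I = 570 - 431 = 139)
((1411 + I) - 544) - 1*(-3559) = ((1411 + 139) - 544) - 1*(-3559) = (1550 - 544) + 3559 = 1006 + 3559 = 4565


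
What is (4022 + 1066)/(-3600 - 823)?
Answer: -5088/4423 ≈ -1.1504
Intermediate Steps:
(4022 + 1066)/(-3600 - 823) = 5088/(-4423) = 5088*(-1/4423) = -5088/4423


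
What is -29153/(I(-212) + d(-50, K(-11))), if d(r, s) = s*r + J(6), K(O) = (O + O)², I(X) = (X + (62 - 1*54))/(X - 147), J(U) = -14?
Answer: 10465927/8692622 ≈ 1.2040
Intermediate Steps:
I(X) = (8 + X)/(-147 + X) (I(X) = (X + (62 - 54))/(-147 + X) = (X + 8)/(-147 + X) = (8 + X)/(-147 + X))
K(O) = 4*O² (K(O) = (2*O)² = 4*O²)
d(r, s) = -14 + r*s (d(r, s) = s*r - 14 = r*s - 14 = -14 + r*s)
-29153/(I(-212) + d(-50, K(-11))) = -29153/((8 - 212)/(-147 - 212) + (-14 - 200*(-11)²)) = -29153/(-204/(-359) + (-14 - 200*121)) = -29153/(-1/359*(-204) + (-14 - 50*484)) = -29153/(204/359 + (-14 - 24200)) = -29153/(204/359 - 24214) = -29153/(-8692622/359) = -29153*(-359/8692622) = 10465927/8692622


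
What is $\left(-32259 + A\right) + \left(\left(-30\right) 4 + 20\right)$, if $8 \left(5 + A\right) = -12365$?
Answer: $- \frac{271277}{8} \approx -33910.0$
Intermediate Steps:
$A = - \frac{12405}{8}$ ($A = -5 + \frac{1}{8} \left(-12365\right) = -5 - \frac{12365}{8} = - \frac{12405}{8} \approx -1550.6$)
$\left(-32259 + A\right) + \left(\left(-30\right) 4 + 20\right) = \left(-32259 - \frac{12405}{8}\right) + \left(\left(-30\right) 4 + 20\right) = - \frac{270477}{8} + \left(-120 + 20\right) = - \frac{270477}{8} - 100 = - \frac{271277}{8}$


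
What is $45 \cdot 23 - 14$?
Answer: $1021$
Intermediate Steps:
$45 \cdot 23 - 14 = 1035 - 14 = 1021$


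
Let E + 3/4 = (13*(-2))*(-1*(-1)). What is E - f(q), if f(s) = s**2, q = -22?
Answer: -2043/4 ≈ -510.75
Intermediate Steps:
E = -107/4 (E = -3/4 + (13*(-2))*(-1*(-1)) = -3/4 - 26*1 = -3/4 - 26 = -107/4 ≈ -26.750)
E - f(q) = -107/4 - 1*(-22)**2 = -107/4 - 1*484 = -107/4 - 484 = -2043/4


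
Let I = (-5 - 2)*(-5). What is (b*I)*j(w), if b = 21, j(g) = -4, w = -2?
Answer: -2940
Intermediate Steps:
I = 35 (I = -7*(-5) = 35)
(b*I)*j(w) = (21*35)*(-4) = 735*(-4) = -2940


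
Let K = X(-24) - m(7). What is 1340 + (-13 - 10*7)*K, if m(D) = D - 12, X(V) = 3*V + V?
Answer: 8893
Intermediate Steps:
X(V) = 4*V
m(D) = -12 + D
K = -91 (K = 4*(-24) - (-12 + 7) = -96 - 1*(-5) = -96 + 5 = -91)
1340 + (-13 - 10*7)*K = 1340 + (-13 - 10*7)*(-91) = 1340 + (-13 - 70)*(-91) = 1340 - 83*(-91) = 1340 + 7553 = 8893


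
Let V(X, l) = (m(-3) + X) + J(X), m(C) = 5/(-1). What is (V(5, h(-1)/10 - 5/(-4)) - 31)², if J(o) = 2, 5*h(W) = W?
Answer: 841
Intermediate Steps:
m(C) = -5 (m(C) = 5*(-1) = -5)
h(W) = W/5
V(X, l) = -3 + X (V(X, l) = (-5 + X) + 2 = -3 + X)
(V(5, h(-1)/10 - 5/(-4)) - 31)² = ((-3 + 5) - 31)² = (2 - 31)² = (-29)² = 841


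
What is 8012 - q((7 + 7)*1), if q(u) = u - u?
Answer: 8012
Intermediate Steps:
q(u) = 0
8012 - q((7 + 7)*1) = 8012 - 1*0 = 8012 + 0 = 8012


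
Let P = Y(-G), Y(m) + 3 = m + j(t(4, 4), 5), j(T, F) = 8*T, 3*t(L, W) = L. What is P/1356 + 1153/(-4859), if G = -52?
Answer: -33811/174924 ≈ -0.19329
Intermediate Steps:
t(L, W) = L/3
Y(m) = 23/3 + m (Y(m) = -3 + (m + 8*((⅓)*4)) = -3 + (m + 8*(4/3)) = -3 + (m + 32/3) = -3 + (32/3 + m) = 23/3 + m)
P = 179/3 (P = 23/3 - 1*(-52) = 23/3 + 52 = 179/3 ≈ 59.667)
P/1356 + 1153/(-4859) = (179/3)/1356 + 1153/(-4859) = (179/3)*(1/1356) + 1153*(-1/4859) = 179/4068 - 1153/4859 = -33811/174924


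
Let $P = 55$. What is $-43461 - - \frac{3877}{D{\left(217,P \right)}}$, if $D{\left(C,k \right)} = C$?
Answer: $- \frac{9427160}{217} \approx -43443.0$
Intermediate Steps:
$-43461 - - \frac{3877}{D{\left(217,P \right)}} = -43461 - - \frac{3877}{217} = -43461 + \frac{3877}{217} = - \frac{9427160}{217}$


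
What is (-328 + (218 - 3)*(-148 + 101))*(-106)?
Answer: 1105898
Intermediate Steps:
(-328 + (218 - 3)*(-148 + 101))*(-106) = (-328 + 215*(-47))*(-106) = (-328 - 10105)*(-106) = -10433*(-106) = 1105898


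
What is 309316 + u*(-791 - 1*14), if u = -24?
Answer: 328636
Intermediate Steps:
309316 + u*(-791 - 1*14) = 309316 - 24*(-791 - 1*14) = 309316 - 24*(-791 - 14) = 309316 - 24*(-805) = 309316 + 19320 = 328636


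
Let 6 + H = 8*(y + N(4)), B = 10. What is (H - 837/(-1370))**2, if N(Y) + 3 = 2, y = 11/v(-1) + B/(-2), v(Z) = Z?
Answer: 37520852209/1876900 ≈ 19991.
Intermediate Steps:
y = -16 (y = 11/(-1) + 10/(-2) = 11*(-1) + 10*(-1/2) = -11 - 5 = -16)
N(Y) = -1 (N(Y) = -3 + 2 = -1)
H = -142 (H = -6 + 8*(-16 - 1) = -6 + 8*(-17) = -6 - 136 = -142)
(H - 837/(-1370))**2 = (-142 - 837/(-1370))**2 = (-142 - 837*(-1/1370))**2 = (-142 + 837/1370)**2 = (-193703/1370)**2 = 37520852209/1876900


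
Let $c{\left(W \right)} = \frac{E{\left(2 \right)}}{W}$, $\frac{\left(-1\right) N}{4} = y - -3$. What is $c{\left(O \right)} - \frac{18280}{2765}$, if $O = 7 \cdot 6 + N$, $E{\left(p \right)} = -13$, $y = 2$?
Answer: $- \frac{87621}{12166} \approx -7.2021$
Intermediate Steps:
$N = -20$ ($N = - 4 \left(2 - -3\right) = - 4 \left(2 + 3\right) = \left(-4\right) 5 = -20$)
$O = 22$ ($O = 7 \cdot 6 - 20 = 42 - 20 = 22$)
$c{\left(W \right)} = - \frac{13}{W}$
$c{\left(O \right)} - \frac{18280}{2765} = - \frac{13}{22} - \frac{18280}{2765} = \left(-13\right) \frac{1}{22} - 18280 \cdot \frac{1}{2765} = - \frac{13}{22} - \frac{3656}{553} = - \frac{87621}{12166}$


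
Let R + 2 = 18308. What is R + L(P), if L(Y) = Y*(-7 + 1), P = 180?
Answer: 17226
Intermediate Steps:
R = 18306 (R = -2 + 18308 = 18306)
L(Y) = -6*Y (L(Y) = Y*(-6) = -6*Y)
R + L(P) = 18306 - 6*180 = 18306 - 1080 = 17226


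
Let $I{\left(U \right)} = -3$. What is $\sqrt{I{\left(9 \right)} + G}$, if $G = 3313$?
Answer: $\sqrt{3310} \approx 57.533$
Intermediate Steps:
$\sqrt{I{\left(9 \right)} + G} = \sqrt{-3 + 3313} = \sqrt{3310}$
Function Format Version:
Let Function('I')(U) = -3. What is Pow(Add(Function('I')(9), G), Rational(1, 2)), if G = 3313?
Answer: Pow(3310, Rational(1, 2)) ≈ 57.533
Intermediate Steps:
Pow(Add(Function('I')(9), G), Rational(1, 2)) = Pow(Add(-3, 3313), Rational(1, 2)) = Pow(3310, Rational(1, 2))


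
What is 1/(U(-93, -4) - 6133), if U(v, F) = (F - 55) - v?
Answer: -1/6099 ≈ -0.00016396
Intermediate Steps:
U(v, F) = -55 + F - v (U(v, F) = (-55 + F) - v = -55 + F - v)
1/(U(-93, -4) - 6133) = 1/((-55 - 4 - 1*(-93)) - 6133) = 1/((-55 - 4 + 93) - 6133) = 1/(34 - 6133) = 1/(-6099) = -1/6099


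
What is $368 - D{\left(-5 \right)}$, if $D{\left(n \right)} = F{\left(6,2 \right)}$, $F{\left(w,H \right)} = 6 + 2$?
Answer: $360$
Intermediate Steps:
$F{\left(w,H \right)} = 8$
$D{\left(n \right)} = 8$
$368 - D{\left(-5 \right)} = 368 - 8 = 360$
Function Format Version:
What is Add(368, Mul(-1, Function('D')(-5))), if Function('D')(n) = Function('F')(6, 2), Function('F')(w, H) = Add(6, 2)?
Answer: 360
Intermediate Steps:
Function('F')(w, H) = 8
Function('D')(n) = 8
Add(368, Mul(-1, Function('D')(-5))) = Add(368, Mul(-1, 8)) = Add(368, -8) = 360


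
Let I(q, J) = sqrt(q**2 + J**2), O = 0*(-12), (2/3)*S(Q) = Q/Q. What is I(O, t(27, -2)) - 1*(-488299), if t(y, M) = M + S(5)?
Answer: 976599/2 ≈ 4.8830e+5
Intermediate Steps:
S(Q) = 3/2 (S(Q) = 3*(Q/Q)/2 = (3/2)*1 = 3/2)
t(y, M) = 3/2 + M (t(y, M) = M + 3/2 = 3/2 + M)
O = 0
I(q, J) = sqrt(J**2 + q**2)
I(O, t(27, -2)) - 1*(-488299) = sqrt((3/2 - 2)**2 + 0**2) - 1*(-488299) = sqrt((-1/2)**2 + 0) + 488299 = sqrt(1/4 + 0) + 488299 = sqrt(1/4) + 488299 = 1/2 + 488299 = 976599/2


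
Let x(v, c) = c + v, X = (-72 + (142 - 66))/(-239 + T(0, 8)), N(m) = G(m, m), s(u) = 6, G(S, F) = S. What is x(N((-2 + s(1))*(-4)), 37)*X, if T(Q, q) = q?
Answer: -4/11 ≈ -0.36364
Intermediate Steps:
N(m) = m
X = -4/231 (X = (-72 + (142 - 66))/(-239 + 8) = (-72 + 76)/(-231) = 4*(-1/231) = -4/231 ≈ -0.017316)
x(N((-2 + s(1))*(-4)), 37)*X = (37 + (-2 + 6)*(-4))*(-4/231) = (37 + 4*(-4))*(-4/231) = (37 - 16)*(-4/231) = 21*(-4/231) = -4/11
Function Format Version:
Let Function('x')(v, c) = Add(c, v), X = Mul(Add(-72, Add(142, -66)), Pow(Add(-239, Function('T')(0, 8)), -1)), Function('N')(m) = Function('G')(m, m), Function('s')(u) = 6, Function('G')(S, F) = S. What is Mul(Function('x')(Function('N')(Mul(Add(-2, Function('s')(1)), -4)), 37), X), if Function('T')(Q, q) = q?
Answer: Rational(-4, 11) ≈ -0.36364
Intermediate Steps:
Function('N')(m) = m
X = Rational(-4, 231) (X = Mul(Add(-72, Add(142, -66)), Pow(Add(-239, 8), -1)) = Mul(Add(-72, 76), Pow(-231, -1)) = Mul(4, Rational(-1, 231)) = Rational(-4, 231) ≈ -0.017316)
Mul(Function('x')(Function('N')(Mul(Add(-2, Function('s')(1)), -4)), 37), X) = Mul(Add(37, Mul(Add(-2, 6), -4)), Rational(-4, 231)) = Mul(Add(37, Mul(4, -4)), Rational(-4, 231)) = Mul(Add(37, -16), Rational(-4, 231)) = Mul(21, Rational(-4, 231)) = Rational(-4, 11)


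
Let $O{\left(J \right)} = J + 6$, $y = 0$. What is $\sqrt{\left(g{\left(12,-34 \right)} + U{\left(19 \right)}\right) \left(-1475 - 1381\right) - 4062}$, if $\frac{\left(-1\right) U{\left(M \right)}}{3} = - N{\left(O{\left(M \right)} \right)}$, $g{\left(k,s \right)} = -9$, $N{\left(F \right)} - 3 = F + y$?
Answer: $i \sqrt{218262} \approx 467.19 i$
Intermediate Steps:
$O{\left(J \right)} = 6 + J$
$N{\left(F \right)} = 3 + F$ ($N{\left(F \right)} = 3 + \left(F + 0\right) = 3 + F$)
$U{\left(M \right)} = 27 + 3 M$ ($U{\left(M \right)} = - 3 \left(- (3 + \left(6 + M\right))\right) = - 3 \left(- (9 + M)\right) = - 3 \left(-9 - M\right) = 27 + 3 M$)
$\sqrt{\left(g{\left(12,-34 \right)} + U{\left(19 \right)}\right) \left(-1475 - 1381\right) - 4062} = \sqrt{\left(-9 + \left(27 + 3 \cdot 19\right)\right) \left(-1475 - 1381\right) - 4062} = \sqrt{\left(-9 + \left(27 + 57\right)\right) \left(-2856\right) - 4062} = \sqrt{\left(-9 + 84\right) \left(-2856\right) - 4062} = \sqrt{75 \left(-2856\right) - 4062} = \sqrt{-214200 - 4062} = \sqrt{-218262} = i \sqrt{218262}$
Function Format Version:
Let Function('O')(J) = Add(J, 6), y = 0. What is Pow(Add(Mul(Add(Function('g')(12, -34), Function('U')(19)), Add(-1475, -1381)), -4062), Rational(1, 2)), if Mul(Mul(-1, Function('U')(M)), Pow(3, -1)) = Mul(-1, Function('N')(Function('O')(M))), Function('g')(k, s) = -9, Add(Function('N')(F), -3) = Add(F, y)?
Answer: Mul(I, Pow(218262, Rational(1, 2))) ≈ Mul(467.19, I)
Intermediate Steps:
Function('O')(J) = Add(6, J)
Function('N')(F) = Add(3, F) (Function('N')(F) = Add(3, Add(F, 0)) = Add(3, F))
Function('U')(M) = Add(27, Mul(3, M)) (Function('U')(M) = Mul(-3, Mul(-1, Add(3, Add(6, M)))) = Mul(-3, Mul(-1, Add(9, M))) = Mul(-3, Add(-9, Mul(-1, M))) = Add(27, Mul(3, M)))
Pow(Add(Mul(Add(Function('g')(12, -34), Function('U')(19)), Add(-1475, -1381)), -4062), Rational(1, 2)) = Pow(Add(Mul(Add(-9, Add(27, Mul(3, 19))), Add(-1475, -1381)), -4062), Rational(1, 2)) = Pow(Add(Mul(Add(-9, Add(27, 57)), -2856), -4062), Rational(1, 2)) = Pow(Add(Mul(Add(-9, 84), -2856), -4062), Rational(1, 2)) = Pow(Add(Mul(75, -2856), -4062), Rational(1, 2)) = Pow(Add(-214200, -4062), Rational(1, 2)) = Pow(-218262, Rational(1, 2)) = Mul(I, Pow(218262, Rational(1, 2)))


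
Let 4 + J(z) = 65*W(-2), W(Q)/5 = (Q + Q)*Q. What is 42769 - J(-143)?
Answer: 40173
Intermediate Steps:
W(Q) = 10*Q² (W(Q) = 5*((Q + Q)*Q) = 5*((2*Q)*Q) = 5*(2*Q²) = 10*Q²)
J(z) = 2596 (J(z) = -4 + 65*(10*(-2)²) = -4 + 65*(10*4) = -4 + 65*40 = -4 + 2600 = 2596)
42769 - J(-143) = 42769 - 1*2596 = 42769 - 2596 = 40173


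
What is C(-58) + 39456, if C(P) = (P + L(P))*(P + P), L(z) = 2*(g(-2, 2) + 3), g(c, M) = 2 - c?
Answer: 44560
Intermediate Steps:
L(z) = 14 (L(z) = 2*((2 - 1*(-2)) + 3) = 2*((2 + 2) + 3) = 2*(4 + 3) = 2*7 = 14)
C(P) = 2*P*(14 + P) (C(P) = (P + 14)*(P + P) = (14 + P)*(2*P) = 2*P*(14 + P))
C(-58) + 39456 = 2*(-58)*(14 - 58) + 39456 = 2*(-58)*(-44) + 39456 = 5104 + 39456 = 44560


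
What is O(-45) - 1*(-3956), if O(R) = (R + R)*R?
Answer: 8006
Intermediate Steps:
O(R) = 2*R**2 (O(R) = (2*R)*R = 2*R**2)
O(-45) - 1*(-3956) = 2*(-45)**2 - 1*(-3956) = 2*2025 + 3956 = 4050 + 3956 = 8006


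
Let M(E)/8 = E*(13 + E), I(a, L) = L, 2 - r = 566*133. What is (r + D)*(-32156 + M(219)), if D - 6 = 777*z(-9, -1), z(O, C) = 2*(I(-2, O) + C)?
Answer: -33990909480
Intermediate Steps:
r = -75276 (r = 2 - 566*133 = 2 - 1*75278 = 2 - 75278 = -75276)
z(O, C) = 2*C + 2*O (z(O, C) = 2*(O + C) = 2*(C + O) = 2*C + 2*O)
M(E) = 8*E*(13 + E) (M(E) = 8*(E*(13 + E)) = 8*E*(13 + E))
D = -15534 (D = 6 + 777*(2*(-1) + 2*(-9)) = 6 + 777*(-2 - 18) = 6 + 777*(-20) = 6 - 15540 = -15534)
(r + D)*(-32156 + M(219)) = (-75276 - 15534)*(-32156 + 8*219*(13 + 219)) = -90810*(-32156 + 8*219*232) = -90810*(-32156 + 406464) = -90810*374308 = -33990909480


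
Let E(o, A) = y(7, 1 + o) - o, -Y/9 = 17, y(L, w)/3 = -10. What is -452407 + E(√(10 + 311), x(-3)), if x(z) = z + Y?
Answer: -452437 - √321 ≈ -4.5246e+5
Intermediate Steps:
y(L, w) = -30 (y(L, w) = 3*(-10) = -30)
Y = -153 (Y = -9*17 = -153)
x(z) = -153 + z (x(z) = z - 153 = -153 + z)
E(o, A) = -30 - o
-452407 + E(√(10 + 311), x(-3)) = -452407 + (-30 - √(10 + 311)) = -452407 + (-30 - √321) = -452437 - √321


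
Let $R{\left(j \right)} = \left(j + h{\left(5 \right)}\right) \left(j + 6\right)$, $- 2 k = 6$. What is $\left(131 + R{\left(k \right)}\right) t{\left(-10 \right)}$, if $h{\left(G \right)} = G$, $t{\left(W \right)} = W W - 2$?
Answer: $13426$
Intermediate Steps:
$k = -3$ ($k = \left(- \frac{1}{2}\right) 6 = -3$)
$t{\left(W \right)} = -2 + W^{2}$ ($t{\left(W \right)} = W^{2} - 2 = -2 + W^{2}$)
$R{\left(j \right)} = \left(5 + j\right) \left(6 + j\right)$ ($R{\left(j \right)} = \left(j + 5\right) \left(j + 6\right) = \left(5 + j\right) \left(6 + j\right)$)
$\left(131 + R{\left(k \right)}\right) t{\left(-10 \right)} = \left(131 + \left(30 + \left(-3\right)^{2} + 11 \left(-3\right)\right)\right) \left(-2 + \left(-10\right)^{2}\right) = \left(131 + \left(30 + 9 - 33\right)\right) \left(-2 + 100\right) = \left(131 + 6\right) 98 = 137 \cdot 98 = 13426$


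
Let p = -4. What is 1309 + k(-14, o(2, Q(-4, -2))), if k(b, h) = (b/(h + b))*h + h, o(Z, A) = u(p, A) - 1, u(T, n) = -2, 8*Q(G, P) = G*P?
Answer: 22160/17 ≈ 1303.5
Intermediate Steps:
Q(G, P) = G*P/8 (Q(G, P) = (G*P)/8 = G*P/8)
o(Z, A) = -3 (o(Z, A) = -2 - 1 = -3)
k(b, h) = h + b*h/(b + h) (k(b, h) = (b/(b + h))*h + h = b*h/(b + h) + h = h + b*h/(b + h))
1309 + k(-14, o(2, Q(-4, -2))) = 1309 - 3*(-3 + 2*(-14))/(-14 - 3) = 1309 - 3*(-3 - 28)/(-17) = 1309 - 3*(-1/17)*(-31) = 1309 - 93/17 = 22160/17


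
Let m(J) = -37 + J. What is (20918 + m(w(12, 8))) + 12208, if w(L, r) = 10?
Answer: 33099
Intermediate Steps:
(20918 + m(w(12, 8))) + 12208 = (20918 + (-37 + 10)) + 12208 = (20918 - 27) + 12208 = 20891 + 12208 = 33099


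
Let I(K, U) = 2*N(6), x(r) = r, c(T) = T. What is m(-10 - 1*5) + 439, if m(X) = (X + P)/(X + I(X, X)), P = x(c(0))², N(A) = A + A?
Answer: 1312/3 ≈ 437.33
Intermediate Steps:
N(A) = 2*A
I(K, U) = 24 (I(K, U) = 2*(2*6) = 2*12 = 24)
P = 0 (P = 0² = 0)
m(X) = X/(24 + X) (m(X) = (X + 0)/(X + 24) = X/(24 + X))
m(-10 - 1*5) + 439 = (-10 - 1*5)/(24 + (-10 - 1*5)) + 439 = (-10 - 5)/(24 + (-10 - 5)) + 439 = -15/(24 - 15) + 439 = -15/9 + 439 = -15*⅑ + 439 = -5/3 + 439 = 1312/3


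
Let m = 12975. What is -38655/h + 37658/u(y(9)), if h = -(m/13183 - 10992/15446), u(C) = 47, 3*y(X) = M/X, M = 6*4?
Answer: 20668462948319/144927931 ≈ 1.4261e+5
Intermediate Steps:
M = 24
y(X) = 8/X (y(X) = (24/X)/3 = 8/X)
h = -27752157/101812309 (h = -(12975/13183 - 10992/15446) = -(12975*(1/13183) - 10992*1/15446) = -(12975/13183 - 5496/7723) = -1*27752157/101812309 = -27752157/101812309 ≈ -0.27258)
-38655/h + 37658/u(y(9)) = -38655/(-27752157/101812309) + 37658/47 = -38655*(-101812309/27752157) + 37658*(1/47) = 437283867155/3083573 + 37658/47 = 20668462948319/144927931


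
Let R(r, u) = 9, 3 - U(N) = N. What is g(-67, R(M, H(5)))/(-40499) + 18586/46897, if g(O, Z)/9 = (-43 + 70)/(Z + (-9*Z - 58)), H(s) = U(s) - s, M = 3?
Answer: 97864269791/246906608390 ≈ 0.39636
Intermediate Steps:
U(N) = 3 - N
H(s) = 3 - 2*s (H(s) = (3 - s) - s = 3 - 2*s)
g(O, Z) = 243/(-58 - 8*Z) (g(O, Z) = 9*((-43 + 70)/(Z + (-9*Z - 58))) = 9*(27/(Z + (-58 - 9*Z))) = 9*(27/(-58 - 8*Z)) = 243/(-58 - 8*Z))
g(-67, R(M, H(5)))/(-40499) + 18586/46897 = -243/(58 + 8*9)/(-40499) + 18586/46897 = -243/(58 + 72)*(-1/40499) + 18586*(1/46897) = -243/130*(-1/40499) + 18586/46897 = 243/5264870 + 18586/46897 = 97864269791/246906608390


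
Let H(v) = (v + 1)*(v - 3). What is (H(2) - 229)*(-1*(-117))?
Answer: -27144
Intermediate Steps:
H(v) = (1 + v)*(-3 + v)
(H(2) - 229)*(-1*(-117)) = ((-3 + 2² - 2*2) - 229)*(-1*(-117)) = ((-3 + 4 - 4) - 229)*117 = (-3 - 229)*117 = -232*117 = -27144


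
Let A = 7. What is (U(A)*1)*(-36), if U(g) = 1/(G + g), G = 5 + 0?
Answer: -3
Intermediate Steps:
G = 5
U(g) = 1/(5 + g)
(U(A)*1)*(-36) = (1/(5 + 7))*(-36) = (1/12)*(-36) = -3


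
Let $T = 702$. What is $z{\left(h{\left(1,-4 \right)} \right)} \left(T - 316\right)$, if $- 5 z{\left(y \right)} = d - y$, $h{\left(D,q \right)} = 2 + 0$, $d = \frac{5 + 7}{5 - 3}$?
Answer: $- \frac{1544}{5} \approx -308.8$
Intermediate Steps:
$d = 6$ ($d = \frac{12}{2} = 12 \cdot \frac{1}{2} = 6$)
$h{\left(D,q \right)} = 2$
$z{\left(y \right)} = - \frac{6}{5} + \frac{y}{5}$ ($z{\left(y \right)} = - \frac{6 - y}{5} = - \frac{6}{5} + \frac{y}{5}$)
$z{\left(h{\left(1,-4 \right)} \right)} \left(T - 316\right) = \left(- \frac{6}{5} + \frac{1}{5} \cdot 2\right) \left(702 - 316\right) = \left(- \frac{6}{5} + \frac{2}{5}\right) 386 = \left(- \frac{4}{5}\right) 386 = - \frac{1544}{5}$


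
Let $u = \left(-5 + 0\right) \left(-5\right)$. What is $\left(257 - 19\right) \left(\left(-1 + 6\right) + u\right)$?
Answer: $7140$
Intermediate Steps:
$u = 25$ ($u = \left(-5\right) \left(-5\right) = 25$)
$\left(257 - 19\right) \left(\left(-1 + 6\right) + u\right) = \left(257 - 19\right) \left(\left(-1 + 6\right) + 25\right) = \left(257 - 19\right) \left(5 + 25\right) = 238 \cdot 30 = 7140$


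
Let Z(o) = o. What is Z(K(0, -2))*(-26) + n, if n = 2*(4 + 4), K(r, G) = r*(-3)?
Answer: 16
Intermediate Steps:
K(r, G) = -3*r
n = 16 (n = 2*8 = 16)
Z(K(0, -2))*(-26) + n = -3*0*(-26) + 16 = 0*(-26) + 16 = 0 + 16 = 16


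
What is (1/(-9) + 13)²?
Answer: 13456/81 ≈ 166.12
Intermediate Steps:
(1/(-9) + 13)² = (-⅑ + 13)² = (116/9)² = 13456/81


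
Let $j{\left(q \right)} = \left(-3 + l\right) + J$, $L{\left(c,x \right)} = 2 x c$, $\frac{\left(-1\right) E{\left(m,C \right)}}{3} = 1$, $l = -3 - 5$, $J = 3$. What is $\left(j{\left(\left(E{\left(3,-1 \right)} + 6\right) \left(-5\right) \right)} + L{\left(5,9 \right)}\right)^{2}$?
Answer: $6724$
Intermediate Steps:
$l = -8$
$E{\left(m,C \right)} = -3$ ($E{\left(m,C \right)} = \left(-3\right) 1 = -3$)
$L{\left(c,x \right)} = 2 c x$
$j{\left(q \right)} = -8$ ($j{\left(q \right)} = \left(-3 - 8\right) + 3 = -11 + 3 = -8$)
$\left(j{\left(\left(E{\left(3,-1 \right)} + 6\right) \left(-5\right) \right)} + L{\left(5,9 \right)}\right)^{2} = \left(-8 + 2 \cdot 5 \cdot 9\right)^{2} = \left(-8 + 90\right)^{2} = 82^{2} = 6724$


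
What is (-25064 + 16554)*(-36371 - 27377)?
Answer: 542495480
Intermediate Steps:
(-25064 + 16554)*(-36371 - 27377) = -8510*(-63748) = 542495480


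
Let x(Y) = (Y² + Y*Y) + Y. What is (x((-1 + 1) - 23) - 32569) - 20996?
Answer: -52530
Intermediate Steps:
x(Y) = Y + 2*Y² (x(Y) = (Y² + Y²) + Y = 2*Y² + Y = Y + 2*Y²)
(x((-1 + 1) - 23) - 32569) - 20996 = (((-1 + 1) - 23)*(1 + 2*((-1 + 1) - 23)) - 32569) - 20996 = ((0 - 23)*(1 + 2*(0 - 23)) - 32569) - 20996 = (-23*(1 + 2*(-23)) - 32569) - 20996 = (-23*(1 - 46) - 32569) - 20996 = (-23*(-45) - 32569) - 20996 = (1035 - 32569) - 20996 = -31534 - 20996 = -52530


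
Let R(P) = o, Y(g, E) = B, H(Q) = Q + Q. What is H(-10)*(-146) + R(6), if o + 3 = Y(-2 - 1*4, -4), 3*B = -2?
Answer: 8749/3 ≈ 2916.3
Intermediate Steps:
B = -2/3 (B = (1/3)*(-2) = -2/3 ≈ -0.66667)
H(Q) = 2*Q
Y(g, E) = -2/3
o = -11/3 (o = -3 - 2/3 = -11/3 ≈ -3.6667)
R(P) = -11/3
H(-10)*(-146) + R(6) = (2*(-10))*(-146) - 11/3 = -20*(-146) - 11/3 = 2920 - 11/3 = 8749/3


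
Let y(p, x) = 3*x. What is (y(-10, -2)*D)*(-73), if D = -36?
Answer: -15768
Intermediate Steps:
(y(-10, -2)*D)*(-73) = ((3*(-2))*(-36))*(-73) = -6*(-36)*(-73) = 216*(-73) = -15768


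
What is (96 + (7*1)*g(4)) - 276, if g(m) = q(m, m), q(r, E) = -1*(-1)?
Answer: -173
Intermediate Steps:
q(r, E) = 1
g(m) = 1
(96 + (7*1)*g(4)) - 276 = (96 + (7*1)*1) - 276 = (96 + 7*1) - 276 = (96 + 7) - 276 = 103 - 276 = -173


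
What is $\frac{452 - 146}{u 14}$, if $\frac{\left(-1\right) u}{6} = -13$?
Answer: $\frac{51}{182} \approx 0.28022$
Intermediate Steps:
$u = 78$ ($u = \left(-6\right) \left(-13\right) = 78$)
$\frac{452 - 146}{u 14} = \frac{452 - 146}{78 \cdot 14} = \frac{306}{1092} = 306 \cdot \frac{1}{1092} = \frac{51}{182}$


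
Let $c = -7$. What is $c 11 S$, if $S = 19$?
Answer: $-1463$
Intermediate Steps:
$c 11 S = \left(-7\right) 11 \cdot 19 = \left(-77\right) 19 = -1463$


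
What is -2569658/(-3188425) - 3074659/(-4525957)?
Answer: 21433481234781/14430674447725 ≈ 1.4853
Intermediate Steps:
-2569658/(-3188425) - 3074659/(-4525957) = -2569658*(-1/3188425) - 3074659*(-1/4525957) = 2569658/3188425 + 3074659/4525957 = 21433481234781/14430674447725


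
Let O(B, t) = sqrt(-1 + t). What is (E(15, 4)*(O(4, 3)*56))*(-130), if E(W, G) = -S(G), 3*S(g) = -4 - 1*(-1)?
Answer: -7280*sqrt(2) ≈ -10295.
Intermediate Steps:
S(g) = -1 (S(g) = (-4 - 1*(-1))/3 = (-4 + 1)/3 = (1/3)*(-3) = -1)
E(W, G) = 1 (E(W, G) = -1*(-1) = 1)
(E(15, 4)*(O(4, 3)*56))*(-130) = (1*(sqrt(-1 + 3)*56))*(-130) = (1*(sqrt(2)*56))*(-130) = (1*(56*sqrt(2)))*(-130) = (56*sqrt(2))*(-130) = -7280*sqrt(2)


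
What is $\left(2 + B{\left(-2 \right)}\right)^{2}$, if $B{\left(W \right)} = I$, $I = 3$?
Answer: $25$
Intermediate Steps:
$B{\left(W \right)} = 3$
$\left(2 + B{\left(-2 \right)}\right)^{2} = \left(2 + 3\right)^{2} = 5^{2} = 25$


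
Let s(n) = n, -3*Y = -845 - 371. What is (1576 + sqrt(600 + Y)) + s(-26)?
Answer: 1550 + 2*sqrt(2262)/3 ≈ 1581.7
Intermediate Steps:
Y = 1216/3 (Y = -(-845 - 371)/3 = -1/3*(-1216) = 1216/3 ≈ 405.33)
(1576 + sqrt(600 + Y)) + s(-26) = (1576 + sqrt(600 + 1216/3)) - 26 = (1576 + sqrt(3016/3)) - 26 = (1576 + 2*sqrt(2262)/3) - 26 = 1550 + 2*sqrt(2262)/3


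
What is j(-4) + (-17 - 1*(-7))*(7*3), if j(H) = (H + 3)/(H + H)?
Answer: -1679/8 ≈ -209.88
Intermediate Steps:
j(H) = (3 + H)/(2*H) (j(H) = (3 + H)/((2*H)) = (3 + H)*(1/(2*H)) = (3 + H)/(2*H))
j(-4) + (-17 - 1*(-7))*(7*3) = (½)*(3 - 4)/(-4) + (-17 - 1*(-7))*(7*3) = (½)*(-¼)*(-1) + (-17 + 7)*21 = ⅛ - 10*21 = ⅛ - 210 = -1679/8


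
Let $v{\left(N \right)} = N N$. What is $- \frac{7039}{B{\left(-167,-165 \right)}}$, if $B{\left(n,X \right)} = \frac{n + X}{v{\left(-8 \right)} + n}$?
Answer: $- \frac{725017}{332} \approx -2183.8$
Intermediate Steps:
$v{\left(N \right)} = N^{2}$
$B{\left(n,X \right)} = \frac{X + n}{64 + n}$ ($B{\left(n,X \right)} = \frac{n + X}{\left(-8\right)^{2} + n} = \frac{X + n}{64 + n}$)
$- \frac{7039}{B{\left(-167,-165 \right)}} = - \frac{7039}{\frac{1}{64 - 167} \left(-165 - 167\right)} = - \frac{7039}{\frac{1}{-103} \left(-332\right)} = - \frac{7039}{\left(- \frac{1}{103}\right) \left(-332\right)} = - \frac{7039}{\frac{332}{103}} = \left(-7039\right) \frac{103}{332} = - \frac{725017}{332}$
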